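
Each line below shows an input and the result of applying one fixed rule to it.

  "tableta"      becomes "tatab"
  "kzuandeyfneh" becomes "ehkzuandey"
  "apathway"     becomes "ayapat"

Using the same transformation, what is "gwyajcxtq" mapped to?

Looking at the pairs, the operation is to move the last 2 characters to the front (rotate right by 2), then delete the last 2 characters.
Starting from "gwyajcxtq": after the first operation, "tqgwyajcx"; after the second, "tqgwyaj".

tqgwyaj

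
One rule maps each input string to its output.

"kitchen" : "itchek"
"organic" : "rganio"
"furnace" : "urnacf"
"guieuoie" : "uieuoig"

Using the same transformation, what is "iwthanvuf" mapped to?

wthanvui

What's happening: delete the last character, then move the first character to the end.
"iwthanvuf" → "wthanvui".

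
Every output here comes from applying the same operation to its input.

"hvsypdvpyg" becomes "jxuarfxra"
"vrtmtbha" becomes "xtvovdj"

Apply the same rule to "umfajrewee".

wohcltgyg

Each output is the input with this applied: delete the last character, then shift every letter 2 places forward in the alphabet (wrapping around).
Applying that to "umfajrewee" gives "wohcltgyg".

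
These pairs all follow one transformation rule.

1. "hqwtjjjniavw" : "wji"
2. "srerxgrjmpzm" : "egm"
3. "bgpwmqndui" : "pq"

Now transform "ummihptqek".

Rule — keep one character in every 3, starting at position 3 (positions 3rd, 6th, 9th, ...), then delete the last character.
On "ummihptqek": the first step gives "mpe", and the second then gives "mp".

mp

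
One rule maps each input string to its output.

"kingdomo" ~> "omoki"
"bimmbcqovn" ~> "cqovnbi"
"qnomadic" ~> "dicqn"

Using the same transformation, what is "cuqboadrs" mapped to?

adrscu

Each output is the input with this applied: move the first 2 characters to the end (rotate left by 2), then delete the first 3 characters.
Starting from "cuqboadrs": after the first operation, "qboadrscu"; after the second, "adrscu".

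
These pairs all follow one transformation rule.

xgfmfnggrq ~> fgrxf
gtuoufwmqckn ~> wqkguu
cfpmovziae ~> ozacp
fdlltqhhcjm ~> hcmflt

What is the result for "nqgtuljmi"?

ujing

Rule — keep every other character starting from the first (positions 1st, 3rd, 5th, ...), then move the last 3 characters to the front (rotate right by 3).
For "nqgtuljmi", step one produces "nguji"; step two turns that into "ujing".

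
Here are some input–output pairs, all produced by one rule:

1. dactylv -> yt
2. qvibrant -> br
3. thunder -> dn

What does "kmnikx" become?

Looking at the pairs, the operation is to take characters alternately from the front and the back (1st, last, 2nd, 2nd-last, ...), then keep only the last 2 characters.
On "kmnikx": the first step gives "kxmkni", and the second then gives "ni".

ni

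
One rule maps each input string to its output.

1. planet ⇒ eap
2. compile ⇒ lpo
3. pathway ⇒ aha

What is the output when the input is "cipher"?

epc

The transformation: reverse the string, then keep every other character starting from the second (positions 2nd, 4th, 6th, ...).
Working it through for "cipher": intermediate "rehpic", final "epc".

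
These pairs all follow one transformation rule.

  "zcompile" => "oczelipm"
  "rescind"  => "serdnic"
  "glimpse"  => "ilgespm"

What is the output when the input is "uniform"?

inumrof

Looking at the pairs, the operation is to move the first 3 characters to the end (rotate left by 3), then reverse the string.
"uniform" → "formuni" → "inumrof".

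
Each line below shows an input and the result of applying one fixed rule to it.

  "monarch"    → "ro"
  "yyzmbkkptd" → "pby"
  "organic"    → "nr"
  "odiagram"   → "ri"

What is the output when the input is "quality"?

iu

The pattern: reverse the string, then keep one character in every 3, starting at position 3 (positions 3rd, 6th, 9th, ...).
Applying both steps to "quality": "ytilauq", then "iu".
(Check on "odiagram": → "margaido" → "ri" ✓)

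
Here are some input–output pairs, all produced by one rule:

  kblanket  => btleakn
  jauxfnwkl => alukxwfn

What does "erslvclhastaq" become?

The transformation: delete the first character, then take characters alternately from the front and the back (1st, last, 2nd, 2nd-last, ...).
"erslvclhastaq" → "rslvclhastaq" → "rqsaltvscalh".

rqsaltvscalh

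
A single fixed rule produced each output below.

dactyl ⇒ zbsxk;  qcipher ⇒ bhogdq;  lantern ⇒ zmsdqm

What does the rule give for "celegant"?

Looking at the pairs, the operation is to shift every letter 1 place backward in the alphabet (wrapping around), then delete the first character.
"celegant" → "bdkdfzms" → "dkdfzms".

dkdfzms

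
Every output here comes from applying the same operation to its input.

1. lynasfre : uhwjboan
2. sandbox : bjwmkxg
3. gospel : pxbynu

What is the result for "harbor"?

Looking at the pairs, the operation is to shift every letter 9 places forward in the alphabet (wrapping around).
"harbor" → "qjakxa".

qjakxa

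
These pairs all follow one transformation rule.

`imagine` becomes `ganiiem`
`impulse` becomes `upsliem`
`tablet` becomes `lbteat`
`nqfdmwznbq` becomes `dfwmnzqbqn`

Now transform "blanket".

The pattern: move the first 2 characters to the end (rotate left by 2), then swap each adjacent pair of characters (1↔2, 3↔4, ...).
Starting from "blanket": after the first operation, "anketbl"; after the second, "naekbtl".

naekbtl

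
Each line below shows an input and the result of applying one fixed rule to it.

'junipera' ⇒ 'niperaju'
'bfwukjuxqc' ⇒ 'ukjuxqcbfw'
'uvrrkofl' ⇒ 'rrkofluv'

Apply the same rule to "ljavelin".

avelinlj

Each output is the input with this applied: swap the front and back halves of the string, then move the last 2 characters to the front (rotate right by 2).
Applying that to "ljavelin" gives "avelinlj".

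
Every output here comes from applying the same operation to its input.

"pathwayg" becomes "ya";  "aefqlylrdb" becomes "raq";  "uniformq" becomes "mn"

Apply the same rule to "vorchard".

ro

Each output is the input with this applied: swap the front and back halves of the string, then keep one character in every 3, starting at position 3 (positions 3rd, 6th, 9th, ...).
Doing the same to "vorchard": "ro".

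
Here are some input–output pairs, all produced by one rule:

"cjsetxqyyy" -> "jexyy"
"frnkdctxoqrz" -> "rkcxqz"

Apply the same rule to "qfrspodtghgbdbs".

The rule is to keep every other character starting from the second (positions 2nd, 4th, 6th, ...).
Applying that to "qfrspodtghgbdbs" gives "fsothbb".

fsothbb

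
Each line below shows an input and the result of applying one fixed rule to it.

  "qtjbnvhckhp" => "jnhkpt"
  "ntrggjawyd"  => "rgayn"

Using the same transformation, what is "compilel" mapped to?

miec

In each case the input is transformed by: move the first 2 characters to the end (rotate left by 2), then keep every other character starting from the first (positions 1st, 3rd, 5th, ...).
On "compilel": the first step gives "mpilelco", and the second then gives "miec".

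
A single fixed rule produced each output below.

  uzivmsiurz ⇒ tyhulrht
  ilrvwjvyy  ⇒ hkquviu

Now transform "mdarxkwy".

lczqwj

What's happening: shift every letter 1 place backward in the alphabet (wrapping around), then delete the last 2 characters.
"mdarxkwy" → "lczqwjvx" → "lczqwj".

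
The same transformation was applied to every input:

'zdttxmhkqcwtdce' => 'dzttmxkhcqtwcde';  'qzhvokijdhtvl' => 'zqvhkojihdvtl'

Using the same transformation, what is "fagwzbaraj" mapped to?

Looking at the pairs, the operation is to swap each adjacent pair of characters (1↔2, 3↔4, ...).
Applying that to "fagwzbaraj" gives "afwgbzraja".

afwgbzraja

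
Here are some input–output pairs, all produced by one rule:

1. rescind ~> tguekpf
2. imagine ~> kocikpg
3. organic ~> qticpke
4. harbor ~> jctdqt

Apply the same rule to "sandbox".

The pattern: shift every letter 2 places forward in the alphabet (wrapping around).
On "sandbox" that produces "ucpfdqz".

ucpfdqz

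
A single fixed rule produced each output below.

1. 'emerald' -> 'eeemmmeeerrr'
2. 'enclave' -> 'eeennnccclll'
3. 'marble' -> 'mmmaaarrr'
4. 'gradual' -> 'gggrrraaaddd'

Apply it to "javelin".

jjjaaavvveee

The transformation: delete the last 3 characters, then repeat every character 3 times.
Starting from "javelin": after the first operation, "jave"; after the second, "jjjaaavvveee".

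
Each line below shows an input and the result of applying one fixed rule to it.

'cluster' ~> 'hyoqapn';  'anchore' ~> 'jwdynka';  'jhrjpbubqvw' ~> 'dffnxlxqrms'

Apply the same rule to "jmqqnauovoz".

In each case the input is transformed by: swap each adjacent pair of characters (1↔2, 3↔4, ...), then shift every letter 4 places backward in the alphabet (wrapping around).
Applying both steps to "jmqqnauovoz": "mjqqanouovz", then "ifmmwjkqkrv".
(Check on "jhrjpbubqvw": → "hjjrbpbuvqw" → "dffnxlxqrms" ✓)

ifmmwjkqkrv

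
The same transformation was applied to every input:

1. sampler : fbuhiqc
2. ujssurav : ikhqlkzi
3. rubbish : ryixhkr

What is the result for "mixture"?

jkhucyn

Looking at the pairs, the operation is to move the first 3 characters to the end (rotate left by 3), then shift every letter 10 places backward in the alphabet (wrapping around).
On "mixture": the first step gives "turemix", and the second then gives "jkhucyn".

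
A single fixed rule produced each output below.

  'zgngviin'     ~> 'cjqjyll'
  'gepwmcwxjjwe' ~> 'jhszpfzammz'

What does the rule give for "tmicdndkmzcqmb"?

wplfgqgnpcftp

Rule — shift every letter 3 places forward in the alphabet (wrapping around), then delete the last character.
Applying both steps to "tmicdndkmzcqmb": "wplfgqgnpcftpe", then "wplfgqgnpcftp".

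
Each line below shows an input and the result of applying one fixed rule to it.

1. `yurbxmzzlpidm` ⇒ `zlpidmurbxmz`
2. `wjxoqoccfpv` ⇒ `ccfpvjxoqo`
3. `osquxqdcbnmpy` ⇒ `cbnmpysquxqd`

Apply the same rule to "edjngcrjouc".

rjoucdjngc

The rule is to delete the first character, then swap the front and back halves of the string.
"edjngcrjouc" → "djngcrjouc" → "rjoucdjngc".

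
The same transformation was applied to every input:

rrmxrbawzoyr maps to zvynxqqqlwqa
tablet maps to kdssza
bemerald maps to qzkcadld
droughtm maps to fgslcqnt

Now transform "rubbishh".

Rule — swap the front and back halves of the string, then shift every letter 1 place backward in the alphabet (wrapping around).
For "rubbishh", step one produces "ishhrubb"; step two turns that into "hrggqtaa".

hrggqtaa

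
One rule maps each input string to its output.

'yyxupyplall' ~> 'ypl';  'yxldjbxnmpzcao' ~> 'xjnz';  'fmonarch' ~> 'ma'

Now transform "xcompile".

What's happening: move the last character to the front, then keep one character in every 3, starting at position 3 (positions 3rd, 6th, 9th, ...).
"xcompile" → "excompil" → "cp".

cp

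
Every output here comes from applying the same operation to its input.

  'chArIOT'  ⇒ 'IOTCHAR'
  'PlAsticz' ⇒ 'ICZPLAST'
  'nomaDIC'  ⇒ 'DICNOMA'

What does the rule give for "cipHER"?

What's happening: move the last 3 characters to the front (rotate right by 3), then convert every letter to uppercase.
Applying both steps to "cipHER": "HERcip", then "HERCIP".

HERCIP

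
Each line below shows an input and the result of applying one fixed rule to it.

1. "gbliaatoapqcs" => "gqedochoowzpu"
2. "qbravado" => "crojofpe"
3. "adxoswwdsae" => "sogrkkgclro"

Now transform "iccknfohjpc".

qdxvctbyqqw

What's happening: reverse the string, then shift every letter 12 places backward in the alphabet (wrapping around).
Starting from "iccknfohjpc": after the first operation, "cpjhofnkcci"; after the second, "qdxvctbyqqw".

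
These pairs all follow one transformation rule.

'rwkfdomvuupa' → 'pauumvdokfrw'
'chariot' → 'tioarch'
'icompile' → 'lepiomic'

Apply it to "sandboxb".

xbbondsa

The pattern: swap each adjacent pair of characters (1↔2, 3↔4, ...), then reverse the string.
Applying both steps to "sandboxb": "asdnobbx", then "xbbondsa".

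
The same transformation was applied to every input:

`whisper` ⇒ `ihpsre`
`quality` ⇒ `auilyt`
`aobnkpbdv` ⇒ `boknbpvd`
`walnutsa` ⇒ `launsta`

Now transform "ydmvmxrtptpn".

mdmvrxptptn

Looking at the pairs, the operation is to delete the first character, then swap each adjacent pair of characters (1↔2, 3↔4, ...).
Applying that to "ydmvmxrtptpn" gives "mdmvrxptptn".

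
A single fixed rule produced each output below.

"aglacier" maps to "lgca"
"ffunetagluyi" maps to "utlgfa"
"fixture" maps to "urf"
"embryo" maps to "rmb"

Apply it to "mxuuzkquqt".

xutqk

What's happening: sort the characters into reverse alphabetical order, then keep every other character starting from the second (positions 2nd, 4th, 6th, ...).
"mxuuzkquqt" → "zxuuutqqmk" → "xutqk".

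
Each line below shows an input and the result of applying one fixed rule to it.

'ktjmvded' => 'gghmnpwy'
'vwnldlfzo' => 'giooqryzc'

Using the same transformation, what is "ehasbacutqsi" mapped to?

ddefhkltvvwx

Each output is the input with this applied: sort the characters into alphabetical order, then shift every letter 3 places forward in the alphabet (wrapping around).
Working it through for "ehasbacutqsi": intermediate "aabcehiqsstu", final "ddefhkltvvwx".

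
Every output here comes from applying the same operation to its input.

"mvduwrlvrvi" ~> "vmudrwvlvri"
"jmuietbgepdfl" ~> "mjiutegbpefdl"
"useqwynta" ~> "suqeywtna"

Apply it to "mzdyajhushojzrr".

zmydjauhhsjorzr

In each case the input is transformed by: swap each adjacent pair of characters (1↔2, 3↔4, ...).
Applying that to "mzdyajhushojzrr" gives "zmydjauhhsjorzr".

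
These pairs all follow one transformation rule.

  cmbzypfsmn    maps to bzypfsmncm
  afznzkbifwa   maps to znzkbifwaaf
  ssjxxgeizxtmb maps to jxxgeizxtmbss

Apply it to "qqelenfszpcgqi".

The transformation: move the first 2 characters to the end (rotate left by 2).
For "qqelenfszpcgqi" the result is "elenfszpcgqiqq".

elenfszpcgqiqq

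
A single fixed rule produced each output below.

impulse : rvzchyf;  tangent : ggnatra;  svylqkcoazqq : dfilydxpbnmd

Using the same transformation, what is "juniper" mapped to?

The transformation: shift every letter 13 places forward in the alphabet (wrapping around) — i.e. ROT13, then move the last character to the front.
On "juniper": the first step gives "whavcre", and the second then gives "ewhavcr".
(Check on "tangent": → "gnatrag" → "ggnatra" ✓)

ewhavcr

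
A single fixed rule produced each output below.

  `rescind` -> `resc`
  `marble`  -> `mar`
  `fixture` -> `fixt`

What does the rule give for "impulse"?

The rule is to delete the last 3 characters.
For "impulse" the result is "impu".

impu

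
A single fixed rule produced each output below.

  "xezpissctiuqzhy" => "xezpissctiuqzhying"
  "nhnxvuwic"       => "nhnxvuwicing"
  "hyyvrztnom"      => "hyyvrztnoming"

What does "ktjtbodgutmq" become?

ktjtbodgutmqing

What's happening: append "ing".
"ktjtbodgutmq" → "ktjtbodgutmqing".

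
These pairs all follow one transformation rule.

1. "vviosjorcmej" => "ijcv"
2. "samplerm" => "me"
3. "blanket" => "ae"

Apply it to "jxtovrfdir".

tri

The rule is to swap the first and last characters, then keep one character in every 3, starting at position 3 (positions 3rd, 6th, 9th, ...).
Applying that to "jxtovrfdir" gives "tri".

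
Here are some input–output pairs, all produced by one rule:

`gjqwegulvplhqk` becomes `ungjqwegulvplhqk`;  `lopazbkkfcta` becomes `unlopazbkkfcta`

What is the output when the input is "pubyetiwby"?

unpubyetiwby

Each output is the input with this applied: prepend "un".
On "pubyetiwby" that produces "unpubyetiwby".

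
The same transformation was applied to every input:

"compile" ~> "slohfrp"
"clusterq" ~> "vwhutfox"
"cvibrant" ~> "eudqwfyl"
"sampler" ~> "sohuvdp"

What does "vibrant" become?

Each output is the input with this applied: shift every letter 3 places forward in the alphabet (wrapping around), then move the first 3 characters to the end (rotate left by 3).
Working it through for "vibrant": intermediate "yleudqw", final "udqwyle".

udqwyle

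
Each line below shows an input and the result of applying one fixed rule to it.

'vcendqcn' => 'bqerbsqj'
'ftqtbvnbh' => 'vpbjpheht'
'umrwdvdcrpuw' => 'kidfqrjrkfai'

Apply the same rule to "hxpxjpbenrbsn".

bgpfbspdxldlv

The pattern: reverse the string, then shift every letter 12 places backward in the alphabet (wrapping around).
Doing the same to "hxpxjpbenrbsn": "bgpfbspdxldlv".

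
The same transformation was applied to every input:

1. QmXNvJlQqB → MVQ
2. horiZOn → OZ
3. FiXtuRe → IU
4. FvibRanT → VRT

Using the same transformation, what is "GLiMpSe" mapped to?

What's happening: keep one character in every 3, starting at position 2 (positions 2nd, 5th, 8th, ...), then convert every letter to uppercase.
Applying both steps to "GLiMpSe": "Lp", then "LP".
(Check on "horiZOn": → "oZ" → "OZ" ✓)

LP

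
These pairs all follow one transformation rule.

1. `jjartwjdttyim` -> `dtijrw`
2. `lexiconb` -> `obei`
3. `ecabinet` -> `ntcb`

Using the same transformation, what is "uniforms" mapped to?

rsnf

The pattern: keep every other character starting from the second (positions 2nd, 4th, 6th, ...), then swap the front and back halves of the string.
Starting from "uniforms": after the first operation, "nfrs"; after the second, "rsnf".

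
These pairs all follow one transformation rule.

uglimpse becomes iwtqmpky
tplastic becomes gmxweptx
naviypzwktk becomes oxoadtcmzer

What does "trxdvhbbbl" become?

pffflzhbvx

Looking at the pairs, the operation is to shift every letter 4 places forward in the alphabet (wrapping around), then reverse the string.
On "trxdvhbbbl" that produces "pffflzhbvx".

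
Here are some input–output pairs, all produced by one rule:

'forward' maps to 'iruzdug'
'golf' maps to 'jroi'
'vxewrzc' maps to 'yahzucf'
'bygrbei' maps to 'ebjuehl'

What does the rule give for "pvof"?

Looking at the pairs, the operation is to shift every letter 3 places forward in the alphabet (wrapping around).
Applying that to "pvof" gives "syri".

syri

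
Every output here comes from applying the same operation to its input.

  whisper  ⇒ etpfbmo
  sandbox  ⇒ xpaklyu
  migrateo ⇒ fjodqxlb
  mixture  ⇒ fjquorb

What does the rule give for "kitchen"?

fhzqbek

The transformation: swap each adjacent pair of characters (1↔2, 3↔4, ...), then shift every letter 3 places backward in the alphabet (wrapping around).
Applying both steps to "kitchen": "ikctehn", then "fhzqbek".
(Check on "whisper": → "hwsiepr" → "etpfbmo" ✓)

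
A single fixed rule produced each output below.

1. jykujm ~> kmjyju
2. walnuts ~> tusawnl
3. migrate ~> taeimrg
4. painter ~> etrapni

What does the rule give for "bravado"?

The rule is to swap each adjacent pair of characters (1↔2, 3↔4, ...), then move the last 3 characters to the front (rotate right by 3).
For "bravado", step one produces "rbvadao"; step two turns that into "daorbva".

daorbva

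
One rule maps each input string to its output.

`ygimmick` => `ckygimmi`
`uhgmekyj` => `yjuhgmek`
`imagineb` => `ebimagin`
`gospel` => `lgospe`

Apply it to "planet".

tplane

Each output is the input with this applied: swap the front and back halves of the string, then move the first 2 characters to the end (rotate left by 2).
Working it through for "planet": intermediate "netpla", final "tplane".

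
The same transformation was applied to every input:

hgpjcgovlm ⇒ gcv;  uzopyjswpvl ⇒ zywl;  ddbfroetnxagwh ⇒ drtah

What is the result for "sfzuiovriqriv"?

The pattern: keep one character in every 3, starting at position 2 (positions 2nd, 5th, 8th, ...).
Applying that to "sfzuiovriqriv" gives "firr".

firr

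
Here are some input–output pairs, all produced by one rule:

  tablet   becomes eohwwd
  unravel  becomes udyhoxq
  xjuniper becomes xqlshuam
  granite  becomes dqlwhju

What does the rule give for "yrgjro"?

jmurbu

What's happening: shift every letter 3 places forward in the alphabet (wrapping around), then move the first 2 characters to the end (rotate left by 2).
Applying both steps to "yrgjro": "bujmur", then "jmurbu".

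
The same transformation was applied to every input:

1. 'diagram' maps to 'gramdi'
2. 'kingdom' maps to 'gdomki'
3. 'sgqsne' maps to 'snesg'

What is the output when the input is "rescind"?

In each case the input is transformed by: move the first 3 characters to the end (rotate left by 3), then delete the last character.
On "rescind": the first step gives "cindres", and the second then gives "cindre".

cindre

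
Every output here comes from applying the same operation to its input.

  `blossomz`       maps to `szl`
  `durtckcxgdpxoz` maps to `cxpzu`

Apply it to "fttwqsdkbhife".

qkit

Each output is the input with this applied: keep one character in every 3, starting at position 2 (positions 2nd, 5th, 8th, ...), then move the first character to the end.
On "fttwqsdkbhife": the first step gives "tqki", and the second then gives "qkit".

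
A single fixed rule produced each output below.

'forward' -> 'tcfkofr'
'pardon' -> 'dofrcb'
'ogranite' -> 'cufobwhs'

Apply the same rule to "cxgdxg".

Looking at the pairs, the operation is to shift every letter 12 places backward in the alphabet (wrapping around).
Doing the same to "cxgdxg": "qlurlu".

qlurlu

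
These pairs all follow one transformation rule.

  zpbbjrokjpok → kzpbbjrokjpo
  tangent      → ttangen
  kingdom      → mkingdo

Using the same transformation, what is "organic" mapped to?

corgani

The pattern: move the last character to the front.
So "organic" becomes "corgani".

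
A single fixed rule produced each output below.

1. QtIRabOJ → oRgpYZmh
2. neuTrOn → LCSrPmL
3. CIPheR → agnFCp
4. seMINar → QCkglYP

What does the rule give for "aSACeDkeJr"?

The transformation: flip the case of every letter, then shift every letter 2 places backward in the alphabet (wrapping around).
"aSACeDkeJr" → "AsacEdKEjR" → "YqyaCbIChP".

YqyaCbIChP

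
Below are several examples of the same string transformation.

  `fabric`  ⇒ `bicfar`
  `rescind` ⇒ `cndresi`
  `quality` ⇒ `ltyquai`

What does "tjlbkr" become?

lkrtjb

The pattern: move the last 3 characters to the front (rotate right by 3), then swap the first and last characters.
Working it through for "tjlbkr": intermediate "bkrtjl", final "lkrtjb".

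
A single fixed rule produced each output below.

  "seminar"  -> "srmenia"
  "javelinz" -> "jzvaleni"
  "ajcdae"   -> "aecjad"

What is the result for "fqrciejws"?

The rule is to move the last character to the front, then swap each adjacent pair of characters (1↔2, 3↔4, ...).
Starting from "fqrciejws": after the first operation, "sfqrciejw"; after the second, "fsrqicjew".
(Check on "seminar": → "rsemina" → "srmenia" ✓)

fsrqicjew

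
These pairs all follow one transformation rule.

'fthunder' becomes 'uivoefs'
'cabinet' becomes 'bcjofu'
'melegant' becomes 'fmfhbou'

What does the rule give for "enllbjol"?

ommckpm

Each output is the input with this applied: delete the first character, then shift every letter 1 place forward in the alphabet (wrapping around).
"enllbjol" → "nllbjol" → "ommckpm".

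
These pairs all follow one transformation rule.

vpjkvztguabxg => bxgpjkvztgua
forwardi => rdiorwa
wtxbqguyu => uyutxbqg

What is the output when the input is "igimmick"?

ickgimm

The rule is to delete the first character, then move the last 3 characters to the front (rotate right by 3).
Working it through for "igimmick": intermediate "gimmick", final "ickgimm".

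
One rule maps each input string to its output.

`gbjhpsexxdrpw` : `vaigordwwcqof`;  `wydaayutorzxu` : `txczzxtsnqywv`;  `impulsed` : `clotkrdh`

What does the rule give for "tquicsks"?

The transformation: shift every letter 1 place backward in the alphabet (wrapping around), then swap the first and last characters.
On "tquicsks": the first step gives "spthbrjr", and the second then gives "rpthbrjs".
(Check on "gbjhpsexxdrpw": → "faigordwwcqov" → "vaigordwwcqof" ✓)

rpthbrjs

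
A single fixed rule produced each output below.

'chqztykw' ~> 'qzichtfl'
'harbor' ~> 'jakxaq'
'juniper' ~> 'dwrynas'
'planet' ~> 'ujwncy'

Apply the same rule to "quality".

The pattern: move the first character to the end, then shift every letter 9 places forward in the alphabet (wrapping around).
So "quality" becomes "djurchz".

djurchz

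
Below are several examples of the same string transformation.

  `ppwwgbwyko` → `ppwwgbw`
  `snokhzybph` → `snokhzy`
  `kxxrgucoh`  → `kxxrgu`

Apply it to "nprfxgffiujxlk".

nprfxgffiuj

Rule — delete the last 3 characters.
For "nprfxgffiujxlk" the result is "nprfxgffiuj".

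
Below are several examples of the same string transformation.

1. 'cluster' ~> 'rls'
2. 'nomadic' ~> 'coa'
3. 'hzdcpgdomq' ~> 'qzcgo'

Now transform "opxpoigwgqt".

What's happening: move the last 2 characters to the front (rotate right by 2), then keep every other character starting from the second (positions 2nd, 4th, 6th, ...).
For "opxpoigwgqt", step one produces "qtopxpoigwg"; step two turns that into "tppiw".

tppiw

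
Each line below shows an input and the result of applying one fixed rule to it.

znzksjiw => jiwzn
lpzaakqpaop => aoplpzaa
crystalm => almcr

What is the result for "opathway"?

The transformation: move the last 3 characters to the front (rotate right by 3), then delete the last 3 characters.
On "opathway": the first step gives "wayopath", and the second then gives "wayop".
(Check on "crystalm": → "almcryst" → "almcr" ✓)

wayop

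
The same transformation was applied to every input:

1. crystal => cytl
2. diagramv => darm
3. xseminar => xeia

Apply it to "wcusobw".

The transformation: keep every other character starting from the first (positions 1st, 3rd, 5th, ...).
Applying that to "wcusobw" gives "wuow".

wuow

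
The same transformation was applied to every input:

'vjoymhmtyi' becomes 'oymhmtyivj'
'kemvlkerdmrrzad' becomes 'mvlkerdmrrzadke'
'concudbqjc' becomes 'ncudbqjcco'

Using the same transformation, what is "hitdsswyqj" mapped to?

tdsswyqjhi

In each case the input is transformed by: move the first 2 characters to the end (rotate left by 2).
"hitdsswyqj" → "tdsswyqjhi".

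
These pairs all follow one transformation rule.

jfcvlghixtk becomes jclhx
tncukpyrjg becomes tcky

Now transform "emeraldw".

eea

The rule is to delete the last 2 characters, then keep every other character starting from the first (positions 1st, 3rd, 5th, ...).
For "emeraldw" the result is "eea".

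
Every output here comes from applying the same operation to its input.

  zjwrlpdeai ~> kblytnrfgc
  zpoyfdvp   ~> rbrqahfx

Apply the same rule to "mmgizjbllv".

xooikbldnn

The pattern: shift every letter 2 places forward in the alphabet (wrapping around), then move the last character to the front.
Starting from "mmgizjbllv": after the first operation, "ooikbldnnx"; after the second, "xooikbldnn".
(Check on "zjwrlpdeai": → "blytnrfgck" → "kblytnrfgc" ✓)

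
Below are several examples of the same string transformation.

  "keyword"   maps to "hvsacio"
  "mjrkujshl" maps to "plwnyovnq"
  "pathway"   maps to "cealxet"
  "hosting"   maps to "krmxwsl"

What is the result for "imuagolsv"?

zwpskeyqm

Each output is the input with this applied: shift every letter 4 places forward in the alphabet (wrapping around), then reverse the string.
Applying both steps to "imuagolsv": "mqyekspwz", then "zwpskeyqm".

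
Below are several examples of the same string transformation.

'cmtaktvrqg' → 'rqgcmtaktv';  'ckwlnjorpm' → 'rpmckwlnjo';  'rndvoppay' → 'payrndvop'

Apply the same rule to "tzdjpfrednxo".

In each case the input is transformed by: move the last 3 characters to the front (rotate right by 3).
"tzdjpfrednxo" → "nxotzdjpfred".

nxotzdjpfred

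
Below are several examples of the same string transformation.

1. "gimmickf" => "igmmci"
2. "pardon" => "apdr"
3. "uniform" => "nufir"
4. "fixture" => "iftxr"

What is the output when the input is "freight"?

The pattern: swap each adjacent pair of characters (1↔2, 3↔4, ...), then delete the last 2 characters.
Applying both steps to "freight": "rfiehgt", then "rfieh".

rfieh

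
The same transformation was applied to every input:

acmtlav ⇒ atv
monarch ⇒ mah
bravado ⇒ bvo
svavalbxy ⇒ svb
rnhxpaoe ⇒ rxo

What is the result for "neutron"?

Looking at the pairs, the operation is to keep one character in every 3, starting at position 1 (positions 1st, 4th, 7th, ...).
Applying that to "neutron" gives "ntn".

ntn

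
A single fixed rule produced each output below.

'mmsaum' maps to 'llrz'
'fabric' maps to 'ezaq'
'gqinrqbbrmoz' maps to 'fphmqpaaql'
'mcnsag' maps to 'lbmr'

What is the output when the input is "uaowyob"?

The transformation: delete the last 2 characters, then shift every letter 1 place backward in the alphabet (wrapping around).
On "uaowyob": the first step gives "uaowy", and the second then gives "tznvx".

tznvx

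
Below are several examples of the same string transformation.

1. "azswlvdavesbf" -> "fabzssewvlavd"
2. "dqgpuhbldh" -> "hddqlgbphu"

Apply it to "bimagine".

In each case the input is transformed by: reverse the string, then take characters alternately from the front and the back (1st, last, 2nd, 2nd-last, ...).
Doing the same to "bimagine": "ebniimga".
(Check on "dqgpuhbldh": → "hdlbhupgqd" → "hddqlgbphu" ✓)

ebniimga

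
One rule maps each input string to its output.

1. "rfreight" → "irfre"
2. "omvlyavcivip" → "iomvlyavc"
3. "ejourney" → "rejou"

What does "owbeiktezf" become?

towbeik

The rule is to delete the last 3 characters, then move the last character to the front.
For "owbeiktezf", step one produces "owbeikt"; step two turns that into "towbeik".
(Check on "ejourney": → "ejour" → "rejou" ✓)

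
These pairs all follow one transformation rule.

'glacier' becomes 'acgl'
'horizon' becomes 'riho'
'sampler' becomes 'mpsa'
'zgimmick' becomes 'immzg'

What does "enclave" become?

Each output is the input with this applied: delete the last 3 characters, then move the first 2 characters to the end (rotate left by 2).
For "enclave", step one produces "encl"; step two turns that into "clen".

clen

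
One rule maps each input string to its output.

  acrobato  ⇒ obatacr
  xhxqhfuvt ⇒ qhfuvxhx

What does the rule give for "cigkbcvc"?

The rule is to delete the last character, then move the first 3 characters to the end (rotate left by 3).
"cigkbcvc" → "cigkbcv" → "kbcvcig".
(Check on "xhxqhfuvt": → "xhxqhfuv" → "qhfuvxhx" ✓)

kbcvcig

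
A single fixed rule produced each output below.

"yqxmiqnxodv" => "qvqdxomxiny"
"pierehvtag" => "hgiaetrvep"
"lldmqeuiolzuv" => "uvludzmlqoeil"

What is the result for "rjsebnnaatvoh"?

nhjosvetbanar

Each output is the input with this applied: take characters alternately from the front and the back (1st, last, 2nd, 2nd-last, ...), then swap the first and last characters.
"rjsebnnaatvoh" → "rhjosvetbanan" → "nhjosvetbanar".
(Check on "lldmqeuiolzuv": → "lvludzmlqoeiu" → "uvludzmlqoeil" ✓)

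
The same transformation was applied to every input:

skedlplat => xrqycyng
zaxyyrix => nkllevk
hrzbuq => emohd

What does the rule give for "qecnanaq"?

rpanand

In each case the input is transformed by: shift every letter 13 places forward in the alphabet (wrapping around) — i.e. ROT13, then delete the first character.
On "qecnanaq": the first step gives "drpanand", and the second then gives "rpanand".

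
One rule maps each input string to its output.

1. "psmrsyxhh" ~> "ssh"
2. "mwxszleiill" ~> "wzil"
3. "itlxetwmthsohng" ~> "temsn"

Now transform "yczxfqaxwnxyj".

The pattern: keep one character in every 3, starting at position 2 (positions 2nd, 5th, 8th, ...).
So "yczxfqaxwnxyj" becomes "cfxx".

cfxx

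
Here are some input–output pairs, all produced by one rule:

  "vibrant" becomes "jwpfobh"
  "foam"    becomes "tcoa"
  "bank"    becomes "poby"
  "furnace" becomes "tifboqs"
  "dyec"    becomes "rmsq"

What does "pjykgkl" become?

dxmyuyz

The transformation: shift every letter 12 places backward in the alphabet (wrapping around).
So "pjykgkl" becomes "dxmyuyz".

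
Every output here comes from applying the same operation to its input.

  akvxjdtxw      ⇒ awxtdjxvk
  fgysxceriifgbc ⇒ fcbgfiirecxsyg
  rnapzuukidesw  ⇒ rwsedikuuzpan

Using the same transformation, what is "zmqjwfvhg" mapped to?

The rule is to reverse the string, then move the last character to the front.
For "zmqjwfvhg", step one produces "ghvfwjqmz"; step two turns that into "zghvfwjqm".

zghvfwjqm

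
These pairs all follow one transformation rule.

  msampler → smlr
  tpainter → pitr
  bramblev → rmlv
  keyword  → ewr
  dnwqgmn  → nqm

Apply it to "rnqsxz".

The transformation: keep every other character starting from the second (positions 2nd, 4th, 6th, ...).
On "rnqsxz" that produces "nsz".

nsz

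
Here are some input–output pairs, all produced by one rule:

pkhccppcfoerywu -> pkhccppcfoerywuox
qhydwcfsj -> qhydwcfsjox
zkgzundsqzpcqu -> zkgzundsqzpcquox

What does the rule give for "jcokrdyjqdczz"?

jcokrdyjqdczzox

The transformation: append "ox".
So "jcokrdyjqdczz" becomes "jcokrdyjqdczzox".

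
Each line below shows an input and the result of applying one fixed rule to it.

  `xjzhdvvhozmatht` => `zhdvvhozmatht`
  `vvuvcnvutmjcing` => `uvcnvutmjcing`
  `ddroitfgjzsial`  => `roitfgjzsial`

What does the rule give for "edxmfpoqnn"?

The pattern: delete the first 2 characters.
Applying that to "edxmfpoqnn" gives "xmfpoqnn".

xmfpoqnn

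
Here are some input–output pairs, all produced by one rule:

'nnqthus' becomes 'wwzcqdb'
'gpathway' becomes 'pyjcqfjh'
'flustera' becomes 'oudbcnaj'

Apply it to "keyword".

The rule is to shift every letter 9 places forward in the alphabet (wrapping around).
Doing the same to "keyword": "tnhfxam".

tnhfxam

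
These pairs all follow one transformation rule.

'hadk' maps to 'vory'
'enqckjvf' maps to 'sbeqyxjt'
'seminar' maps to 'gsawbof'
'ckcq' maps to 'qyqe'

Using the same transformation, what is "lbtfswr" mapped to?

Each output is the input with this applied: shift every letter 12 places backward in the alphabet (wrapping around).
On "lbtfswr" that produces "zphtgkf".

zphtgkf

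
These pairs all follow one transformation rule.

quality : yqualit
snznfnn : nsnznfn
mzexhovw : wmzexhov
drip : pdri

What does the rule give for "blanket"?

Each output is the input with this applied: move the last character to the front.
So "blanket" becomes "tblanke".

tblanke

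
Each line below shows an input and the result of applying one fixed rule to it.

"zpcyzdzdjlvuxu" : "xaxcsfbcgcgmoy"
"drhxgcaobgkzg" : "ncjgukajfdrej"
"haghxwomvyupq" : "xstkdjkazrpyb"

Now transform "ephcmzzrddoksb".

The rule is to shift every letter 3 places forward in the alphabet (wrapping around), then move the last 3 characters to the front (rotate right by 3).
Applying that to "ephcmzzrddoksb" gives "nvehskfpccuggr".
(Check on "haghxwomvyupq": → "kdjkazrpybxst" → "xstkdjkazrpyb" ✓)

nvehskfpccuggr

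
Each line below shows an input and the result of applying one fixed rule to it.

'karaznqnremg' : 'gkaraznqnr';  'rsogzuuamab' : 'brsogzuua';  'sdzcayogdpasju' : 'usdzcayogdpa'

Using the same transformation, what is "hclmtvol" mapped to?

lhclmt

The transformation: move the last character to the front, then delete the last 2 characters.
Working it through for "hclmtvol": intermediate "lhclmtvo", final "lhclmt".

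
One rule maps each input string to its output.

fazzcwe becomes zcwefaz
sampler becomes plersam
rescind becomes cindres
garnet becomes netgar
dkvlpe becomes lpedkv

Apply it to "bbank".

nkbba

What's happening: move the first 3 characters to the end (rotate left by 3).
So "bbank" becomes "nkbba".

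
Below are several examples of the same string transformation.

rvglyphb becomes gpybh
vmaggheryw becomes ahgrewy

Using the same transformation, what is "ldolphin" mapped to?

ohpni

The rule is to swap each adjacent pair of characters (1↔2, 3↔4, ...), then delete the first 3 characters.
Applying both steps to "ldolphin": "dllohpni", then "ohpni".
(Check on "vmaggheryw": → "mvgahgrewy" → "ahgrewy" ✓)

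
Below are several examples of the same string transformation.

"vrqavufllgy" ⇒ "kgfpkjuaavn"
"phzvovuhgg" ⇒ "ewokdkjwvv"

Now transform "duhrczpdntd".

The rule is to shift every letter 11 places backward in the alphabet (wrapping around).
For "duhrczpdntd" the result is "sjwgroescis".

sjwgroescis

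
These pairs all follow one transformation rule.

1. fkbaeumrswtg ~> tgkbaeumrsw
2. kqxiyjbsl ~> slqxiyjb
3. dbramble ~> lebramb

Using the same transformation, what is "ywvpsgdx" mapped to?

The transformation: delete the first character, then move the last 2 characters to the front (rotate right by 2).
Working it through for "ywvpsgdx": intermediate "wvpsgdx", final "dxwvpsg".
(Check on "fkbaeumrswtg": → "kbaeumrswtg" → "tgkbaeumrsw" ✓)

dxwvpsg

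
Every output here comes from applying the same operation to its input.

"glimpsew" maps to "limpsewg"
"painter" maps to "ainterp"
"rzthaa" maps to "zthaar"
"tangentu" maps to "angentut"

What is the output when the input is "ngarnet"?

garnetn

What's happening: move the first character to the end.
Doing the same to "ngarnet": "garnetn".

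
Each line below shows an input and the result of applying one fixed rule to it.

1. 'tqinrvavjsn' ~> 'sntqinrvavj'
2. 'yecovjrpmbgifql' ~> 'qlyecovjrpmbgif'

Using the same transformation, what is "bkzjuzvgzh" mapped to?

Rule — move the last 2 characters to the front (rotate right by 2).
Applying that to "bkzjuzvgzh" gives "zhbkzjuzvg".

zhbkzjuzvg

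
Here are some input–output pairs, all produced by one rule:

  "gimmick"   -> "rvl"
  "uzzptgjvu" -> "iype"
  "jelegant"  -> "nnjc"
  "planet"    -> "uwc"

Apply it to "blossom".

ubx

Each output is the input with this applied: shift every letter 9 places forward in the alphabet (wrapping around), then keep every other character starting from the second (positions 2nd, 4th, 6th, ...).
Starting from "blossom": after the first operation, "kuxbbxv"; after the second, "ubx".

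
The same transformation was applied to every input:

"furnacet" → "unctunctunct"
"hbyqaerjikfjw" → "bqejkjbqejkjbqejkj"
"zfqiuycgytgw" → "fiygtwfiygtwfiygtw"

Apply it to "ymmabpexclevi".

The transformation: keep every other character starting from the second (positions 2nd, 4th, 6th, ...), then write the whole string 3 times in a row.
For "ymmabpexclevi" the result is "mapxlvmapxlvmapxlv".
(Check on "zfqiuycgytgw": → "fiygtw" → "fiygtwfiygtwfiygtw" ✓)

mapxlvmapxlvmapxlv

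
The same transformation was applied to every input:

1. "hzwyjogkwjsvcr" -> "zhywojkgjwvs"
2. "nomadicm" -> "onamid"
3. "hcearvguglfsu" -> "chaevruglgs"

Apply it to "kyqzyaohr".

In each case the input is transformed by: swap each adjacent pair of characters (1↔2, 3↔4, ...), then delete the last 2 characters.
Starting from "kyqzyaohr": after the first operation, "ykzqayhor"; after the second, "ykzqayh".

ykzqayh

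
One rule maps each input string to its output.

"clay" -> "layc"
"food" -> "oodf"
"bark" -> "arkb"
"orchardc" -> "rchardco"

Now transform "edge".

dgee

Rule — move the first character to the end.
Applying that to "edge" gives "dgee".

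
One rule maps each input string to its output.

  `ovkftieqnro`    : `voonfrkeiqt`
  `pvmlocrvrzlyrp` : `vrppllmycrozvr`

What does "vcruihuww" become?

The rule is to swap each adjacent pair of characters (1↔2, 3↔4, ...), then take characters alternately from the front and the back (1st, last, 2nd, 2nd-last, ...).
So "vcruihuww" becomes "cwvuuwrih".

cwvuuwrih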